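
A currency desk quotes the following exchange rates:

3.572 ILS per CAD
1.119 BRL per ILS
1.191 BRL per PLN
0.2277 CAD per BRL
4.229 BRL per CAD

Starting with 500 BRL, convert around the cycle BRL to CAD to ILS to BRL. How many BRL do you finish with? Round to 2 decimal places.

500 BRL × 0.2277 = 113.85 CAD
113.85 CAD × 3.572 = 406.6722 ILS
406.6722 ILS × 1.119 = 455.0661918 BRL

455.07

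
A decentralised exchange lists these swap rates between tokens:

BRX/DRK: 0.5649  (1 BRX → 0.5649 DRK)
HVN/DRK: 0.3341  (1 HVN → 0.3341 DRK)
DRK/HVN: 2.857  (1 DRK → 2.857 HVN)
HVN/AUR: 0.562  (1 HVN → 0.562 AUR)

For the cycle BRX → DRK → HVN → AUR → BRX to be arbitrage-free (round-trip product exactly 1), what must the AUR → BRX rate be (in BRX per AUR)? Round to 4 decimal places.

Known legs of the cycle: 0.5649 × 2.857 × 0.562 = 0.9070226466
For no arbitrage the full-cycle product must be 1, so the missing rate is 1 / 0.9070226466 ≈ 1.102508.

1.1025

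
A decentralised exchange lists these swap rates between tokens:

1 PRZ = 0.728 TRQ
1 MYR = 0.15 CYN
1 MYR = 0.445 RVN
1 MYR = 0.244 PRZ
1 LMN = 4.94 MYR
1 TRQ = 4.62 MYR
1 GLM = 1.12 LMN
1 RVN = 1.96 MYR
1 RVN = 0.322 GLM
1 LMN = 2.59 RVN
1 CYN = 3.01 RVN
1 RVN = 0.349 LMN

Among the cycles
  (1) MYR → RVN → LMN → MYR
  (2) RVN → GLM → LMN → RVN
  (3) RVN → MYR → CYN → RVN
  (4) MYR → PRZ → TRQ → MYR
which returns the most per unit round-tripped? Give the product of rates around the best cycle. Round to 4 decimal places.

0.9341

(1) 0.445 × 0.349 × 4.94 = 0.76721
(2) 0.322 × 1.12 × 2.59 = 0.93406
(3) 1.96 × 0.15 × 3.01 = 0.88494
(4) 0.244 × 0.728 × 4.62 = 0.82066
Highest is cycle (2) at 0.9341 (≤1, no arbitrage).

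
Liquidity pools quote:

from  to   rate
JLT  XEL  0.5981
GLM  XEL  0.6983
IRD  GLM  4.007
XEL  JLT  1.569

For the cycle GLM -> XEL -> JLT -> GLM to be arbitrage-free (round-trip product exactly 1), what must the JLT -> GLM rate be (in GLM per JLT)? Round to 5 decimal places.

Known legs of the cycle: 0.6983 × 1.569 = 1.0956327
For no arbitrage the full-cycle product must be 1, so the missing rate is 1 / 1.0956327 ≈ 0.9127146.

0.91271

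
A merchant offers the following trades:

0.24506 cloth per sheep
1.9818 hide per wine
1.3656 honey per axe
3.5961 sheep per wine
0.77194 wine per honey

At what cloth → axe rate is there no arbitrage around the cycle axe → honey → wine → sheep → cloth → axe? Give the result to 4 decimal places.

Known legs of the cycle: 1.3656 × 0.77194 × 3.5961 × 0.24506 = 0.928990435919536224
For no arbitrage the full-cycle product must be 1, so the missing rate is 1 / 0.928990435919536224 ≈ 1.076437.

1.0764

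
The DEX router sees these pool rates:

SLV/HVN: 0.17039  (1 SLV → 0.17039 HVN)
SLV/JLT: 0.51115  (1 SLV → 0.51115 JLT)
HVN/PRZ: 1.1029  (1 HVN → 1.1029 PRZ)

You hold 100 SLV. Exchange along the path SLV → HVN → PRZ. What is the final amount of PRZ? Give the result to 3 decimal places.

100 SLV × 0.17039 = 17.039 HVN
17.039 HVN × 1.1029 = 18.7923131 PRZ

18.792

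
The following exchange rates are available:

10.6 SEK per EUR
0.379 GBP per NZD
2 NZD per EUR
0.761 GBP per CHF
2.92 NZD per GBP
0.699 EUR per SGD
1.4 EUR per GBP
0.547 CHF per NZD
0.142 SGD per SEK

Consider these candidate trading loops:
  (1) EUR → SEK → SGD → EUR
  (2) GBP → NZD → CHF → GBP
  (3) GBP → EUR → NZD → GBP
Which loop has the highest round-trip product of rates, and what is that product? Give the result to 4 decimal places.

1.2155

(1) 10.6 × 0.142 × 0.699 = 1.05213
(2) 2.92 × 0.547 × 0.761 = 1.21550
(3) 1.4 × 2 × 0.379 = 1.06120
Highest is cycle (2) at 1.2155 (>1, arbitrage).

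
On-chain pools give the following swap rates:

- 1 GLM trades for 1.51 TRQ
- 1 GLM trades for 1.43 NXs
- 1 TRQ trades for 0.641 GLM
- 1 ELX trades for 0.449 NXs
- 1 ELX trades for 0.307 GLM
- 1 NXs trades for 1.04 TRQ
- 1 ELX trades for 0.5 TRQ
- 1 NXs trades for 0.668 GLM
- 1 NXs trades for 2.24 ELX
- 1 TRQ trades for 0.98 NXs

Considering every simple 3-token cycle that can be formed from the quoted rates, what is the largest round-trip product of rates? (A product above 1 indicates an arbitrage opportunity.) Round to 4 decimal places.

TRQ→NXs→ELX→TRQ: 0.98 × 2.24 × 0.5 = 1.09760
GLM→TRQ→NXs→GLM: 1.51 × 0.98 × 0.668 = 0.98851
GLM→NXs→ELX→GLM: 1.43 × 2.24 × 0.307 = 0.98338
GLM→NXs→TRQ→GLM: 1.43 × 1.04 × 0.641 = 0.95330
Maximum is TRQ→NXs→ELX→TRQ at 1.0976; arbitrage exists.

1.0976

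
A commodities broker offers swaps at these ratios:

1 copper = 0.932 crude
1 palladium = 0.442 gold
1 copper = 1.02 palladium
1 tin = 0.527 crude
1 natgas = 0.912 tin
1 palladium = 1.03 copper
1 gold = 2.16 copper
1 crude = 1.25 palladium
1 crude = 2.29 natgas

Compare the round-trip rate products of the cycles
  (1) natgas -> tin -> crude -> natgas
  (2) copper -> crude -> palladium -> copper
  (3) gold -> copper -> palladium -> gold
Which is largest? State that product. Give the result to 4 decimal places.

(1) 0.912 × 0.527 × 2.29 = 1.10063
(2) 0.932 × 1.25 × 1.03 = 1.19995
(3) 2.16 × 1.02 × 0.442 = 0.97381
Highest is cycle (2) at 1.2000 (>1, arbitrage).

1.2000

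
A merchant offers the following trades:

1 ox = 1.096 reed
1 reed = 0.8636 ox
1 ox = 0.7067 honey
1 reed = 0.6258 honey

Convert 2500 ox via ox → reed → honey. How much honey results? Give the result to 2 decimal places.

1714.69

2500 ox × 1.096 = 2740 reed
2740 reed × 0.6258 = 1714.692 honey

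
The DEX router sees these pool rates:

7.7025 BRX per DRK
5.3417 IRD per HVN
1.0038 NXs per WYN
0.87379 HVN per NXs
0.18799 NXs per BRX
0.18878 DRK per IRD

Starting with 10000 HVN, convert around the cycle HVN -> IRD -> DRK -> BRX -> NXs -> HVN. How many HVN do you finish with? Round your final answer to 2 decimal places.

12758.78

10000 HVN × 5.3417 = 53417 IRD
53417 IRD × 0.18878 = 10084.06126 DRK
10084.06126 DRK × 7.7025 = 77672.48185515 BRX
77672.48185515 BRX × 0.18799 = 14601.6498639496485 NXs
14601.6498639496485 NXs × 0.87379 = 12758.775634620563362815 HVN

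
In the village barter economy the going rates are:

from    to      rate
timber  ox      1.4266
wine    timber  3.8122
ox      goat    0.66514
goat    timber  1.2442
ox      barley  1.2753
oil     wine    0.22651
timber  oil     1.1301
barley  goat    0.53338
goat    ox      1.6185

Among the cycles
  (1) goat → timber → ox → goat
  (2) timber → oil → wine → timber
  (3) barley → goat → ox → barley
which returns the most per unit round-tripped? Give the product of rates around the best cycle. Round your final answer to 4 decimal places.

(1) 1.2442 × 1.4266 × 0.66514 = 1.18061
(2) 1.1301 × 0.22651 × 3.8122 = 0.97584
(3) 0.53338 × 1.6185 × 1.2753 = 1.10094
Highest is cycle (1) at 1.1806 (>1, arbitrage).

1.1806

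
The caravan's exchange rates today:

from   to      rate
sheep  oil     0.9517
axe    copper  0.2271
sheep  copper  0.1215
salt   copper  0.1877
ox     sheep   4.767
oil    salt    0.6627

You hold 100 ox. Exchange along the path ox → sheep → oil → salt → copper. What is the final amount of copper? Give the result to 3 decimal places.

56.432

100 ox × 4.767 = 476.7 sheep
476.7 sheep × 0.9517 = 453.67539 oil
453.67539 oil × 0.6627 = 300.650680953 salt
300.650680953 salt × 0.1877 = 56.4321328148781 copper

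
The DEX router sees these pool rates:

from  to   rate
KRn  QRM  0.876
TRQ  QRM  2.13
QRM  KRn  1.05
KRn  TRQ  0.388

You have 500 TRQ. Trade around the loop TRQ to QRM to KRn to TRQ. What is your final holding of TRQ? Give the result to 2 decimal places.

433.88

500 TRQ × 2.13 = 1065 QRM
1065 QRM × 1.05 = 1118.25 KRn
1118.25 KRn × 0.388 = 433.881 TRQ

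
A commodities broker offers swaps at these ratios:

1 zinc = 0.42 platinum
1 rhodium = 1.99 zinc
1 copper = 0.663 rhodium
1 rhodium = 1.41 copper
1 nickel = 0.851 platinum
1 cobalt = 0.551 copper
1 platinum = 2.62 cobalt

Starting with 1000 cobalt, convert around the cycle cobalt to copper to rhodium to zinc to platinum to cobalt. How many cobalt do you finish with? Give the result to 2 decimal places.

799.96

1000 cobalt × 0.551 = 551 copper
551 copper × 0.663 = 365.313 rhodium
365.313 rhodium × 1.99 = 726.97287 zinc
726.97287 zinc × 0.42 = 305.3286054 platinum
305.3286054 platinum × 2.62 = 799.960946148 cobalt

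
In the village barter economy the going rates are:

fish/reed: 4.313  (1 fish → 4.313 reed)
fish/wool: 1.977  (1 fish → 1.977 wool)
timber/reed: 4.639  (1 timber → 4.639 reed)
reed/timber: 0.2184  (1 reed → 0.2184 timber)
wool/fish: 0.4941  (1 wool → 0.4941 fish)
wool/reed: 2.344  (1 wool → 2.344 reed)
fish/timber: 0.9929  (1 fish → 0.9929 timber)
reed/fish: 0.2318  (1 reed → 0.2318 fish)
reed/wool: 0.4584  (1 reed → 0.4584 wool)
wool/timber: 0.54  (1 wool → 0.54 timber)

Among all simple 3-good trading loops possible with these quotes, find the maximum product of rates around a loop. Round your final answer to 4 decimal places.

1.1483

wool→timber→reed→wool: 0.54 × 4.639 × 0.4584 = 1.14832
wool→reed→fish→wool: 2.344 × 0.2318 × 1.977 = 1.07418
fish→timber→reed→fish: 0.9929 × 4.639 × 0.2318 = 1.06769
wool→fish→reed→wool: 0.4941 × 4.313 × 0.4584 = 0.97687
Maximum is wool→timber→reed→wool at 1.1483; arbitrage exists.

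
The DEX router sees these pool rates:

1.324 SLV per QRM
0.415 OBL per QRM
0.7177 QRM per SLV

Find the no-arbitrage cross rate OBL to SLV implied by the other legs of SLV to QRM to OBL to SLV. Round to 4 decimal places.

3.3574

Known legs of the cycle: 0.7177 × 0.415 = 0.2978455
For no arbitrage the full-cycle product must be 1, so the missing rate is 1 / 0.2978455 ≈ 3.357445.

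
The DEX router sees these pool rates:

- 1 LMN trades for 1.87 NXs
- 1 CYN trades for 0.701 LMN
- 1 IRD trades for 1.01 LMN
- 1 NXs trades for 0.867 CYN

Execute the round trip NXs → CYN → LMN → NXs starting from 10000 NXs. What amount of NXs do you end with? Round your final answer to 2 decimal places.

10000 NXs × 0.867 = 8670 CYN
8670 CYN × 0.701 = 6077.67 LMN
6077.67 LMN × 1.87 = 11365.2429 NXs

11365.24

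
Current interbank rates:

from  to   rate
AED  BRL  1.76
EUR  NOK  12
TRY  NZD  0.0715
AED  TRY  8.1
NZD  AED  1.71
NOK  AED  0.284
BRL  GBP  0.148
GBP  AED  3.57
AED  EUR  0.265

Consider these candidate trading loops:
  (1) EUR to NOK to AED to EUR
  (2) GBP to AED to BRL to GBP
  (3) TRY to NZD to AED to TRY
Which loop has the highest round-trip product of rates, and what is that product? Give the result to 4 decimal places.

(1) 12 × 0.284 × 0.265 = 0.90312
(2) 3.57 × 1.76 × 0.148 = 0.92991
(3) 0.0715 × 1.71 × 8.1 = 0.99035
Highest is cycle (3) at 0.9903 (≤1, no arbitrage).

0.9903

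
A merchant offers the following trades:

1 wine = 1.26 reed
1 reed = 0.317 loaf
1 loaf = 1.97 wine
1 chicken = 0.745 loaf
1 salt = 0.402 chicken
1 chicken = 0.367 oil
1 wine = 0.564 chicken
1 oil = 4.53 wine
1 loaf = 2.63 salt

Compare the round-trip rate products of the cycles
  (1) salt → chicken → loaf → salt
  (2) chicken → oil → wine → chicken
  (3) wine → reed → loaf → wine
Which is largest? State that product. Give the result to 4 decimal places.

(1) 0.402 × 0.745 × 2.63 = 0.78766
(2) 0.367 × 4.53 × 0.564 = 0.93766
(3) 1.26 × 0.317 × 1.97 = 0.78686
Highest is cycle (2) at 0.9377 (≤1, no arbitrage).

0.9377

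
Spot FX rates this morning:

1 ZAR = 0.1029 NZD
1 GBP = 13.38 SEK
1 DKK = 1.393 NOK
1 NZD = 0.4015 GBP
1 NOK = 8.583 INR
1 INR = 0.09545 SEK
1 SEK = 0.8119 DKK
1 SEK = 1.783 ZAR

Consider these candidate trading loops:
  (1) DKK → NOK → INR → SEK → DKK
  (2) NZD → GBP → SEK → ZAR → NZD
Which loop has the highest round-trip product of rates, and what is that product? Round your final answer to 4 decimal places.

(1) 1.393 × 8.583 × 0.09545 × 0.8119 = 0.92655
(2) 0.4015 × 13.38 × 1.783 × 0.1029 = 0.98562
Highest is cycle (2) at 0.9856 (≤1, no arbitrage).

0.9856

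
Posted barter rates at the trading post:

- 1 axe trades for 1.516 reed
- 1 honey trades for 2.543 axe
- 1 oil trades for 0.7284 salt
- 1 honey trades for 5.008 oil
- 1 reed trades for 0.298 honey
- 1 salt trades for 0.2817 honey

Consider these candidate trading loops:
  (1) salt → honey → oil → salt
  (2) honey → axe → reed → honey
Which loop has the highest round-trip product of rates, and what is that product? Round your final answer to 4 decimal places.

1.1488

(1) 0.2817 × 5.008 × 0.7284 = 1.02759
(2) 2.543 × 1.516 × 0.298 = 1.14885
Highest is cycle (2) at 1.1488 (>1, arbitrage).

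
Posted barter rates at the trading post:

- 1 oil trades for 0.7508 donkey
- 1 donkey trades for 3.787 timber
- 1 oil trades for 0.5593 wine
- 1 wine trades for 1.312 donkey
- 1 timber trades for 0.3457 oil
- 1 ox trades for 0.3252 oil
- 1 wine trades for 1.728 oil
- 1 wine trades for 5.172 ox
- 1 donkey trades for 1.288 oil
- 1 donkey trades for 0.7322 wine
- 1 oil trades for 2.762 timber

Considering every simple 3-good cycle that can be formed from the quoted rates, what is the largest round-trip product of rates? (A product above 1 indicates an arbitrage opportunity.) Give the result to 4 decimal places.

oil→donkey→timber→oil: 0.7508 × 3.787 × 0.3457 = 0.98292
oil→donkey→wine→oil: 0.7508 × 0.7322 × 1.728 = 0.94994
oil→wine→donkey→oil: 0.5593 × 1.312 × 1.288 = 0.94514
oil→wine→ox→oil: 0.5593 × 5.172 × 0.3252 = 0.94071
Maximum is oil→donkey→timber→oil at 0.9829; no arbitrage — every cycle loses value.

0.9829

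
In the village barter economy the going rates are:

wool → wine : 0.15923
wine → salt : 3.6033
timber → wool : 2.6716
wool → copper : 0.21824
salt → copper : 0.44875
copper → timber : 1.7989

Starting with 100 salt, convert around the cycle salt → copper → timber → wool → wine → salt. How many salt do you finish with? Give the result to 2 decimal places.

123.74

100 salt × 0.44875 = 44.875 copper
44.875 copper × 1.7989 = 80.7256375 timber
80.7256375 timber × 2.6716 = 215.666613145 wool
215.666613145 wool × 0.15923 = 34.34059481107835 wine
34.34059481107835 wine × 3.6033 = 123.739465282758618555 salt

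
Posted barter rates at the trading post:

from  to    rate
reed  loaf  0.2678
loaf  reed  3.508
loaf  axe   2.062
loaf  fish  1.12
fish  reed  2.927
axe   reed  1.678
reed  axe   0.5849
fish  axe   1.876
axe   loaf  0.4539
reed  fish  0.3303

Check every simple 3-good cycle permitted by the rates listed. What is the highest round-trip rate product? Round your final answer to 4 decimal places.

axe→reed→fish→axe: 1.678 × 0.3303 × 1.876 = 1.03976
axe→loaf→fish→axe: 0.4539 × 1.12 × 1.876 = 0.95370
axe→loaf→reed→axe: 0.4539 × 3.508 × 0.5849 = 0.93133
axe→reed→loaf→axe: 1.678 × 0.2678 × 2.062 = 0.92660
fish→reed→loaf→fish: 2.927 × 0.2678 × 1.12 = 0.87791
Maximum is axe→reed→fish→axe at 1.0398; arbitrage exists.

1.0398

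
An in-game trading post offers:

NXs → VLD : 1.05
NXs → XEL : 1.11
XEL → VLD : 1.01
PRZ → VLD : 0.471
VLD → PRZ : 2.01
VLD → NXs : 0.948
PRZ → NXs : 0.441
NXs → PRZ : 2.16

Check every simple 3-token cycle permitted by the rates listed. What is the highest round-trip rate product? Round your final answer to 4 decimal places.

1.0628

NXs→XEL→VLD→NXs: 1.11 × 1.01 × 0.948 = 1.06280
NXs→PRZ→VLD→NXs: 2.16 × 0.471 × 0.948 = 0.96446
NXs→VLD→PRZ→NXs: 1.05 × 2.01 × 0.441 = 0.93073
Maximum is NXs→XEL→VLD→NXs at 1.0628; arbitrage exists.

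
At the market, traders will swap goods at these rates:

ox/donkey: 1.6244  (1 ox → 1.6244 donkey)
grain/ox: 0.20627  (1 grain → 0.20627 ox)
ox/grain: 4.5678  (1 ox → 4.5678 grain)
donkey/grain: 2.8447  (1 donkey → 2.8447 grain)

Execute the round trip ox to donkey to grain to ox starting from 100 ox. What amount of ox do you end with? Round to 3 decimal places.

100 ox × 1.6244 = 162.44 donkey
162.44 donkey × 2.8447 = 462.093068 grain
462.093068 grain × 0.20627 = 95.31593713636 ox

95.316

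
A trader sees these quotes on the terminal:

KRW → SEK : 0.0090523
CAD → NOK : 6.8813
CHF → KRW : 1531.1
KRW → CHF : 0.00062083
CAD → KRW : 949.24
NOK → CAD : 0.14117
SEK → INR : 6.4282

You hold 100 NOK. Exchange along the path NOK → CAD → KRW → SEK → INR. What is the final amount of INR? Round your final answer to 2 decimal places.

779.77

100 NOK × 0.14117 = 14.117 CAD
14.117 CAD × 949.24 = 13400.42108 KRW
13400.42108 KRW × 0.0090523 = 121.304631742484 SEK
121.304631742484 SEK × 6.4282 = 779.7704337670356488 INR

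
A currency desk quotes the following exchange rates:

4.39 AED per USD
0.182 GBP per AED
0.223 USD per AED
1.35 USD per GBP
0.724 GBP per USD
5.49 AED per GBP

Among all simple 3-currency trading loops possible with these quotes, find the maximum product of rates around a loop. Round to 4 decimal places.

GBP→USD→AED→GBP: 1.35 × 4.39 × 0.182 = 1.07862
GBP→AED→USD→GBP: 5.49 × 0.223 × 0.724 = 0.88637
Maximum is GBP→USD→AED→GBP at 1.0786; arbitrage exists.

1.0786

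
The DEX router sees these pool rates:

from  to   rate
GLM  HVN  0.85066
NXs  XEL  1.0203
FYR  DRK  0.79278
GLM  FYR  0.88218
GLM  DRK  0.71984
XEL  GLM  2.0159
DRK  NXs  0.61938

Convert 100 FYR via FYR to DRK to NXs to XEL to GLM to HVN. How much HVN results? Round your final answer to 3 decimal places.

85.914

100 FYR × 0.79278 = 79.278 DRK
79.278 DRK × 0.61938 = 49.10320764 NXs
49.10320764 NXs × 1.0203 = 50.100002755092 XEL
50.100002755092 XEL × 2.0159 = 100.9965955539899628 GLM
100.9965955539899628 GLM × 0.85066 = 85.913763973957101755448 HVN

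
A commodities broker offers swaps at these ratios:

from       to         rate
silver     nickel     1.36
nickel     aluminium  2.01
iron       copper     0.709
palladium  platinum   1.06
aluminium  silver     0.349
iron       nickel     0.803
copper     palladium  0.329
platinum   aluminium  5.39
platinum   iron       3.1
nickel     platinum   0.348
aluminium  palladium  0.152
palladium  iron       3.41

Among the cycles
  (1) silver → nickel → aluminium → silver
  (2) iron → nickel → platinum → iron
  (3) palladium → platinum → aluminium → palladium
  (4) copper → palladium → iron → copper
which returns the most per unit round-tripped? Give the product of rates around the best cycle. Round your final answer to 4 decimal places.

0.9540

(1) 1.36 × 2.01 × 0.349 = 0.95403
(2) 0.803 × 0.348 × 3.1 = 0.86628
(3) 1.06 × 5.39 × 0.152 = 0.86844
(4) 0.329 × 3.41 × 0.709 = 0.79542
Highest is cycle (1) at 0.9540 (≤1, no arbitrage).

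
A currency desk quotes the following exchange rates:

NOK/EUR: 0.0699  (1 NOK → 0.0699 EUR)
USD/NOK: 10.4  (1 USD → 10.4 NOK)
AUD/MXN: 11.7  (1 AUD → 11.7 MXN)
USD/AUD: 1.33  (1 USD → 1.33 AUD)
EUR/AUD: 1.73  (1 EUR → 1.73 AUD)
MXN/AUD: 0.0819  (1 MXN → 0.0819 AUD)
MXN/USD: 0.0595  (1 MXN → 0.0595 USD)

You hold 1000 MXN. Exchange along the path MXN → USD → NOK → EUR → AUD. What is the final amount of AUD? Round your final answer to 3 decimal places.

74.830

1000 MXN × 0.0595 = 59.5 USD
59.5 USD × 10.4 = 618.8 NOK
618.8 NOK × 0.0699 = 43.25412 EUR
43.25412 EUR × 1.73 = 74.8296276 AUD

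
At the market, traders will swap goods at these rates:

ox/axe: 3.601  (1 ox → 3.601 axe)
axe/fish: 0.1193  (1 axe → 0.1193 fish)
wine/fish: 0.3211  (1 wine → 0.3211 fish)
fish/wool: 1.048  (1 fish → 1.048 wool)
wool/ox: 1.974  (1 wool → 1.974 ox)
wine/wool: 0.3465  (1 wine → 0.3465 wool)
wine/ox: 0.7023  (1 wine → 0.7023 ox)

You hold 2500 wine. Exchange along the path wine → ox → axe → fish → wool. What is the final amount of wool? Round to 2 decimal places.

790.47

2500 wine × 0.7023 = 1755.75 ox
1755.75 ox × 3.601 = 6322.45575 axe
6322.45575 axe × 0.1193 = 754.268970975 fish
754.268970975 fish × 1.048 = 790.4738815818 wool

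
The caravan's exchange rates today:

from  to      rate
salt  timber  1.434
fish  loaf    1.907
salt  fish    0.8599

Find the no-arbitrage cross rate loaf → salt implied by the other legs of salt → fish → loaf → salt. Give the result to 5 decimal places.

0.60982

Known legs of the cycle: 0.8599 × 1.907 = 1.6398293
For no arbitrage the full-cycle product must be 1, so the missing rate is 1 / 1.6398293 ≈ 0.6098196.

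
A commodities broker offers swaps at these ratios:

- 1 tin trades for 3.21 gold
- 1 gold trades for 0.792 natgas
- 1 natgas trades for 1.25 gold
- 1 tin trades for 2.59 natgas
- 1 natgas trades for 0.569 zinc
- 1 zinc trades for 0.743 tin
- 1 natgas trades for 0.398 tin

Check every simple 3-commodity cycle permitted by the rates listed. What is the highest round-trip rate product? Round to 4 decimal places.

tin→natgas→zinc→tin: 2.59 × 0.569 × 0.743 = 1.09497
tin→gold→natgas→tin: 3.21 × 0.792 × 0.398 = 1.01184
Maximum is tin→natgas→zinc→tin at 1.0950; arbitrage exists.

1.0950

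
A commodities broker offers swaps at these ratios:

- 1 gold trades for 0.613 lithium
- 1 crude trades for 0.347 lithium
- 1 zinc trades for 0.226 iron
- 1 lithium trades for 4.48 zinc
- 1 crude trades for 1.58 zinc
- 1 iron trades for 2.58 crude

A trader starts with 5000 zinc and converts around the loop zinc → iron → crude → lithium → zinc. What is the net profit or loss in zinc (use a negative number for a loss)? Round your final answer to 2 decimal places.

-467.84

5000 zinc × 0.226 = 1130 iron
1130 iron × 2.58 = 2915.4 crude
2915.4 crude × 0.347 = 1011.6438 lithium
1011.6438 lithium × 4.48 = 4532.164224 zinc
Net change: 4532.164224 − 5000 = -467.835776 zinc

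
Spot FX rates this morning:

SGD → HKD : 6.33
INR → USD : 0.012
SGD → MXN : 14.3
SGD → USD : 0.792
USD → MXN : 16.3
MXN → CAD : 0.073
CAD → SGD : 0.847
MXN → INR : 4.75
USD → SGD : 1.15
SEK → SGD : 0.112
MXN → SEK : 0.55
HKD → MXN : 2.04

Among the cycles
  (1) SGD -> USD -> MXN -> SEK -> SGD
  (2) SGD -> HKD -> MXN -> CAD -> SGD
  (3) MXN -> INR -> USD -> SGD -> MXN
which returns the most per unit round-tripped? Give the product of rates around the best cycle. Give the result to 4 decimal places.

0.9374

(1) 0.792 × 16.3 × 0.55 × 0.112 = 0.79523
(2) 6.33 × 2.04 × 0.073 × 0.847 = 0.79844
(3) 4.75 × 0.012 × 1.15 × 14.3 = 0.93737
Highest is cycle (3) at 0.9374 (≤1, no arbitrage).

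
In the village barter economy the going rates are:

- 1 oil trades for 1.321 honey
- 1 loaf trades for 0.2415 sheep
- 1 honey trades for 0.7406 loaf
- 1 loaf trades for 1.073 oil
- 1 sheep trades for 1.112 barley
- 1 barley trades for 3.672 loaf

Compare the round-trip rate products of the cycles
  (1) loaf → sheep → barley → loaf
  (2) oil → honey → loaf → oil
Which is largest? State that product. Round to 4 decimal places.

(1) 0.2415 × 1.112 × 3.672 = 0.98611
(2) 1.321 × 0.7406 × 1.073 = 1.04975
Highest is cycle (2) at 1.0498 (>1, arbitrage).

1.0498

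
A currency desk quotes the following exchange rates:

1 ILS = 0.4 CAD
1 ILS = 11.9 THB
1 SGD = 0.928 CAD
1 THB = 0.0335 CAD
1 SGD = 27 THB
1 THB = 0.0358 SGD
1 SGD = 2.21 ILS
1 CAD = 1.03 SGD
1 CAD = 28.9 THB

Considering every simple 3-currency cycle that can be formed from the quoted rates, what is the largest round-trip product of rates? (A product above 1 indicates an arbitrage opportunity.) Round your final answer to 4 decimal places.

THB→SGD→CAD→THB: 0.0358 × 0.928 × 28.9 = 0.96013
THB→SGD→ILS→THB: 0.0358 × 2.21 × 11.9 = 0.94150
THB→CAD→SGD→THB: 0.0335 × 1.03 × 27 = 0.93164
CAD→SGD→ILS→CAD: 1.03 × 2.21 × 0.4 = 0.91052
Maximum is THB→SGD→CAD→THB at 0.9601; no arbitrage — every cycle loses value.

0.9601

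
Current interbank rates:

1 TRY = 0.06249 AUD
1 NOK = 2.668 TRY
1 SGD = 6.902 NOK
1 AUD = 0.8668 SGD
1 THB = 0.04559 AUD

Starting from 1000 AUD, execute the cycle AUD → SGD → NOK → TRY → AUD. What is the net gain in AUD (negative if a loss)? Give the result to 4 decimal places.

-2.5521

1000 AUD × 0.8668 = 866.8 SGD
866.8 SGD × 6.902 = 5982.6536 NOK
5982.6536 NOK × 2.668 = 15961.7198048 TRY
15961.7198048 TRY × 0.06249 = 997.447870601952 AUD
Net change: 997.447870601952 − 1000 = -2.552129398048 AUD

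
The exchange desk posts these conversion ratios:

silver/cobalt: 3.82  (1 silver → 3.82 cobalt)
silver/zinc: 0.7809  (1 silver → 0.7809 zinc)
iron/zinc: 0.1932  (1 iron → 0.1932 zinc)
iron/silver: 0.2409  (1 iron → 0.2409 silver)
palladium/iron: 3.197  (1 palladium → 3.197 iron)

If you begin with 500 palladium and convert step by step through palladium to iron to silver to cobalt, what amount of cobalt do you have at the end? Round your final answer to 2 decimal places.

500 palladium × 3.197 = 1598.5 iron
1598.5 iron × 0.2409 = 385.07865 silver
385.07865 silver × 3.82 = 1471.000443 cobalt

1471.00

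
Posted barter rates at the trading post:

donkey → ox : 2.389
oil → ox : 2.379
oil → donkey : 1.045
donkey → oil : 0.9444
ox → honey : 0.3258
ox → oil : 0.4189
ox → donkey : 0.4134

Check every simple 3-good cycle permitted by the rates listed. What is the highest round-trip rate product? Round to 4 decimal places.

1.0458

oil→donkey→ox→oil: 1.045 × 2.389 × 0.4189 = 1.04579
oil→ox→donkey→oil: 2.379 × 0.4134 × 0.9444 = 0.92880
Maximum is oil→donkey→ox→oil at 1.0458; arbitrage exists.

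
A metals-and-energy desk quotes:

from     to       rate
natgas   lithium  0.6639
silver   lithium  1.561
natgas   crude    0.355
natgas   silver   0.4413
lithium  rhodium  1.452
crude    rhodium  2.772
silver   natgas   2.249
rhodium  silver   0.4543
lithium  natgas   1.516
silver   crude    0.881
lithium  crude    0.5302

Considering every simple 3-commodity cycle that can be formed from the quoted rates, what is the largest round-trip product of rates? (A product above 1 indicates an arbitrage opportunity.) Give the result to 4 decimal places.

rhodium→silver→crude→rhodium: 0.4543 × 0.881 × 2.772 = 1.10946
natgas→silver→lithium→natgas: 0.4413 × 1.561 × 1.516 = 1.04433
rhodium→silver→lithium→rhodium: 0.4543 × 1.561 × 1.452 = 1.02970
Maximum is rhodium→silver→crude→rhodium at 1.1095; arbitrage exists.

1.1095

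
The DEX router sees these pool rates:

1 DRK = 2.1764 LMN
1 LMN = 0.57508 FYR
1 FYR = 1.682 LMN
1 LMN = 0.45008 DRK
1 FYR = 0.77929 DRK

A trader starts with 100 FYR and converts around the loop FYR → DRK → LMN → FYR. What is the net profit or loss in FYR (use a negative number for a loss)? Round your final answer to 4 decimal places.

-2.4637

100 FYR × 0.77929 = 77.929 DRK
77.929 DRK × 2.1764 = 169.6046756 LMN
169.6046756 LMN × 0.57508 = 97.536256844048 FYR
Net change: 97.536256844048 − 100 = -2.463743155952 FYR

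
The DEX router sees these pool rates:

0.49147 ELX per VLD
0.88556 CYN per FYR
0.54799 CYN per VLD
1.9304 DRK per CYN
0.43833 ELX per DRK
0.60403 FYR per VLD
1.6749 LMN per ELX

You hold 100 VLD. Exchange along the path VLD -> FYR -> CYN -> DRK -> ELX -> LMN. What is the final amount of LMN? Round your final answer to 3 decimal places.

75.808

100 VLD × 0.60403 = 60.403 FYR
60.403 FYR × 0.88556 = 53.49048068 CYN
53.49048068 CYN × 1.9304 = 103.258023904672 DRK
103.258023904672 DRK × 0.43833 = 45.26108961813487776 ELX
45.26108961813487776 ELX × 1.6749 = 75.807799001414106760224 LMN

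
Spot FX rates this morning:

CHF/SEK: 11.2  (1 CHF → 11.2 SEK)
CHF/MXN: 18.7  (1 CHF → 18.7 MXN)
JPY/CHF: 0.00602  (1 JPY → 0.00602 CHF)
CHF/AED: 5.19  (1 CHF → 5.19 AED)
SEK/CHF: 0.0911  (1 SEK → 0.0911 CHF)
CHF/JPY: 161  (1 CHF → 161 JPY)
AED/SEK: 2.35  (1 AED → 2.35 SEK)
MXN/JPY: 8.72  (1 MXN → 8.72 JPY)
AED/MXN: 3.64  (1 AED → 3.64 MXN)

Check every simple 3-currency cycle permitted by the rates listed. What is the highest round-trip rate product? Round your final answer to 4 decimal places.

1.1111

CHF→AED→SEK→CHF: 5.19 × 2.35 × 0.0911 = 1.11110
CHF→MXN→JPY→CHF: 18.7 × 8.72 × 0.00602 = 0.98165
Maximum is CHF→AED→SEK→CHF at 1.1111; arbitrage exists.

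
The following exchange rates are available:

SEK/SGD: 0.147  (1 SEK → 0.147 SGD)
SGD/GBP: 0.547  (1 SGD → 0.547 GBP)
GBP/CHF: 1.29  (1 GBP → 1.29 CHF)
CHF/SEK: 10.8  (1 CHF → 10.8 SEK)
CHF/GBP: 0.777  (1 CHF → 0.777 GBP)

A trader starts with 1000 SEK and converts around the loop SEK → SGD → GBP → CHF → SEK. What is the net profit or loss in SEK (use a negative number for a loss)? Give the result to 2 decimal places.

120.26

1000 SEK × 0.147 = 147 SGD
147 SGD × 0.547 = 80.409 GBP
80.409 GBP × 1.29 = 103.72761 CHF
103.72761 CHF × 10.8 = 1120.258188 SEK
Net change: 1120.258188 − 1000 = 120.258188 SEK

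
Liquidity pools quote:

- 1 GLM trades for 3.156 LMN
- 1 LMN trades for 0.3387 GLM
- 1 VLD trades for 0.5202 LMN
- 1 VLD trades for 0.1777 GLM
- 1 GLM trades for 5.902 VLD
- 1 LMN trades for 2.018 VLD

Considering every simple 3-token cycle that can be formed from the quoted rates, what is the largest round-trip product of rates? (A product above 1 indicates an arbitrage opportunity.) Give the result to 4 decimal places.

GLM→LMN→VLD→GLM: 3.156 × 2.018 × 0.1777 = 1.13174
GLM→VLD→LMN→GLM: 5.902 × 0.5202 × 0.3387 = 1.03988
Maximum is GLM→LMN→VLD→GLM at 1.1317; arbitrage exists.

1.1317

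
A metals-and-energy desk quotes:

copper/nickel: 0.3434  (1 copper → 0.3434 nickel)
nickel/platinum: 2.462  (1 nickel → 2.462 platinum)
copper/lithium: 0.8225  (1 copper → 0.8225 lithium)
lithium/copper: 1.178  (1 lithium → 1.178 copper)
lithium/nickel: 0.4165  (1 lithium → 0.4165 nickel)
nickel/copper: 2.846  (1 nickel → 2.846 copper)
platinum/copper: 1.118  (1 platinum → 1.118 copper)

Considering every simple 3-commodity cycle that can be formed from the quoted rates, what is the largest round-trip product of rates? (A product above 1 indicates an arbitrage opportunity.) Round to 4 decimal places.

0.9750

copper→lithium→nickel→copper: 0.8225 × 0.4165 × 2.846 = 0.97496
copper→nickel→platinum→copper: 0.3434 × 2.462 × 1.118 = 0.94521
Maximum is copper→lithium→nickel→copper at 0.9750; no arbitrage — every cycle loses value.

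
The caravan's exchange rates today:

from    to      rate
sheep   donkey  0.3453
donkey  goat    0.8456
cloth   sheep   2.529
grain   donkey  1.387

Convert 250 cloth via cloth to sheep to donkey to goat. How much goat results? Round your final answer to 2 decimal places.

184.61

250 cloth × 2.529 = 632.25 sheep
632.25 sheep × 0.3453 = 218.315925 donkey
218.315925 donkey × 0.8456 = 184.60794618 goat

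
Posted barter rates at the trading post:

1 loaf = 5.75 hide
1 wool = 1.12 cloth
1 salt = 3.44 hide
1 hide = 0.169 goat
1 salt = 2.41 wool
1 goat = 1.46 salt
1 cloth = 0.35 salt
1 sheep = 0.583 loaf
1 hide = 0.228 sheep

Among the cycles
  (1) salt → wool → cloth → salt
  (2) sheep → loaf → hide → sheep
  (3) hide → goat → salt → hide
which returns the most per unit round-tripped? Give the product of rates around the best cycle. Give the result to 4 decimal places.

(1) 2.41 × 1.12 × 0.35 = 0.94472
(2) 0.583 × 5.75 × 0.228 = 0.76431
(3) 0.169 × 1.46 × 3.44 = 0.84879
Highest is cycle (1) at 0.9447 (≤1, no arbitrage).

0.9447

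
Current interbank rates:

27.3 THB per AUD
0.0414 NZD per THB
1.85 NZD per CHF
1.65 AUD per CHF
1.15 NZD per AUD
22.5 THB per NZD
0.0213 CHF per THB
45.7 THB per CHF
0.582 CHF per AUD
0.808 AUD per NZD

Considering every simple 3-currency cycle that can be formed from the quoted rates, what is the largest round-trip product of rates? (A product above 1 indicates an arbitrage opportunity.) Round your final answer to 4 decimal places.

CHF→AUD→THB→CHF: 1.65 × 27.3 × 0.0213 = 0.95946
NZD→AUD→THB→NZD: 0.808 × 27.3 × 0.0414 = 0.91322
CHF→NZD→THB→CHF: 1.85 × 22.5 × 0.0213 = 0.88661
CHF→NZD→AUD→CHF: 1.85 × 0.808 × 0.582 = 0.86997
Maximum is CHF→AUD→THB→CHF at 0.9595; no arbitrage — every cycle loses value.

0.9595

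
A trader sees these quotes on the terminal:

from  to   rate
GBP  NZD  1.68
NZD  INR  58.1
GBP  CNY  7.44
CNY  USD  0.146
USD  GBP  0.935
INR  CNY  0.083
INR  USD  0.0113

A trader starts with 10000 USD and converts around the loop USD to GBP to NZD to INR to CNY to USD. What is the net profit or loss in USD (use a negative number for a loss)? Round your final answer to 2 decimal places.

1059.31

10000 USD × 0.935 = 9350 GBP
9350 GBP × 1.68 = 15708 NZD
15708 NZD × 58.1 = 912634.8 INR
912634.8 INR × 0.083 = 75748.6884 CNY
75748.6884 CNY × 0.146 = 11059.3085064 USD
Net change: 11059.3085064 − 10000 = 1059.3085064 USD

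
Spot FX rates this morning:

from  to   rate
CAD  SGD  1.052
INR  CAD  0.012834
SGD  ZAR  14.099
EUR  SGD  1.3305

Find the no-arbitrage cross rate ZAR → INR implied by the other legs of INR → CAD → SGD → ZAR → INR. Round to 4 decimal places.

Known legs of the cycle: 0.012834 × 1.052 × 14.099 = 0.190355787432
For no arbitrage the full-cycle product must be 1, so the missing rate is 1 / 0.190355787432 ≈ 5.253321.

5.2533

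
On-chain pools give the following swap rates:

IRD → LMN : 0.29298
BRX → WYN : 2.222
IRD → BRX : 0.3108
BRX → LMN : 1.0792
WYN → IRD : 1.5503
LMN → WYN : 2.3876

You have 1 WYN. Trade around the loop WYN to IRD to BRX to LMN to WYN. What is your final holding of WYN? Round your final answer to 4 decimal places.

1 WYN × 1.5503 = 1.5503 IRD
1.5503 IRD × 0.3108 = 0.48183324 BRX
0.48183324 BRX × 1.0792 = 0.519994432608 LMN
0.519994432608 LMN × 2.3876 = 1.2415387072948608 WYN

1.2415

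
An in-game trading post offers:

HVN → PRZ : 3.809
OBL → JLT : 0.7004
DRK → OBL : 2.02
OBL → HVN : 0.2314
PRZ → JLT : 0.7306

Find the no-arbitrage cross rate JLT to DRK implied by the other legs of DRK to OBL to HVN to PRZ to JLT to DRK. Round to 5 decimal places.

0.76877

Known legs of the cycle: 2.02 × 0.2314 × 3.809 × 0.7306 = 1.3007845339112
For no arbitrage the full-cycle product must be 1, so the missing rate is 1 / 1.3007845339112 ≈ 0.7687668.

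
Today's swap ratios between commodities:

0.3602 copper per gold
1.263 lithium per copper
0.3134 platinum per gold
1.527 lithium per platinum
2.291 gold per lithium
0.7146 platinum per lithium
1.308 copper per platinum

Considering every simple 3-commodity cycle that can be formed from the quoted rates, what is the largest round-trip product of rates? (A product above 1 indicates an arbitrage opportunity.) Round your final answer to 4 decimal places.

lithium→platinum→copper→lithium: 0.7146 × 1.308 × 1.263 = 1.18052
lithium→gold→platinum→lithium: 2.291 × 0.3134 × 1.527 = 1.09639
lithium→gold→copper→lithium: 2.291 × 0.3602 × 1.263 = 1.04225
Maximum is lithium→platinum→copper→lithium at 1.1805; arbitrage exists.

1.1805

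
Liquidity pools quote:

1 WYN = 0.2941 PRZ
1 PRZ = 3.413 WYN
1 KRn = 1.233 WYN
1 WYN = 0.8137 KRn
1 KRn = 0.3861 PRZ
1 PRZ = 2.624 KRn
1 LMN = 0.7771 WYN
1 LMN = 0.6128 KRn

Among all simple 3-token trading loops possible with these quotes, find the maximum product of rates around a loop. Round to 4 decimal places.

1.0723

PRZ→WYN→KRn→PRZ: 3.413 × 0.8137 × 0.3861 = 1.07226
PRZ→KRn→WYN→PRZ: 2.624 × 1.233 × 0.2941 = 0.95153
Maximum is PRZ→WYN→KRn→PRZ at 1.0723; arbitrage exists.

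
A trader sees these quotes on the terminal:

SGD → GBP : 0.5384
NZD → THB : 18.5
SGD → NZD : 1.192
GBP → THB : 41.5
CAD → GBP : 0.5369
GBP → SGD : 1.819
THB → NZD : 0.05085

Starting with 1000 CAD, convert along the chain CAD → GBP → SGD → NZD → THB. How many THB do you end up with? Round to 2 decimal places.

1000 CAD × 0.5369 = 536.9 GBP
536.9 GBP × 1.819 = 976.6211 SGD
976.6211 SGD × 1.192 = 1164.1323512 NZD
1164.1323512 NZD × 18.5 = 21536.4484972 THB

21536.45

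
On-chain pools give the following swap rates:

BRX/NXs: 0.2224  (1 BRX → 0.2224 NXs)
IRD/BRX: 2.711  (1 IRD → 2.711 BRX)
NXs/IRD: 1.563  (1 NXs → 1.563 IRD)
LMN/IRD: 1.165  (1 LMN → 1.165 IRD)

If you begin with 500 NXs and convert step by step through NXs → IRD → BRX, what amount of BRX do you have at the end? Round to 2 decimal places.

500 NXs × 1.563 = 781.5 IRD
781.5 IRD × 2.711 = 2118.6465 BRX

2118.65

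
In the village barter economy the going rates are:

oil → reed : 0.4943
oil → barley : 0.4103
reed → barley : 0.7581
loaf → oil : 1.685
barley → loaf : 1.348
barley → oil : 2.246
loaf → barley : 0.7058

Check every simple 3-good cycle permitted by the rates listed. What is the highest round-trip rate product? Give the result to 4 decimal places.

0.9319

oil→barley→loaf→oil: 0.4103 × 1.348 × 1.685 = 0.93195
reed→barley→oil→reed: 0.7581 × 2.246 × 0.4943 = 0.84164
Maximum is oil→barley→loaf→oil at 0.9319; no arbitrage — every cycle loses value.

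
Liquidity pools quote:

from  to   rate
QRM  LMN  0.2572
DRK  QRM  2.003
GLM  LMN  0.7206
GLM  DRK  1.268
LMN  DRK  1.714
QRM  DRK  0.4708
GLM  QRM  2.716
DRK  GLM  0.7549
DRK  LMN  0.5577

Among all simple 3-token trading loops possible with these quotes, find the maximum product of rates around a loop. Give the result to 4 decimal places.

0.9653

QRM→DRK→GLM→QRM: 0.4708 × 0.7549 × 2.716 = 0.96529
GLM→LMN→DRK→GLM: 0.7206 × 1.714 × 0.7549 = 0.93238
QRM→LMN→DRK→QRM: 0.2572 × 1.714 × 2.003 = 0.88300
Maximum is QRM→DRK→GLM→QRM at 0.9653; no arbitrage — every cycle loses value.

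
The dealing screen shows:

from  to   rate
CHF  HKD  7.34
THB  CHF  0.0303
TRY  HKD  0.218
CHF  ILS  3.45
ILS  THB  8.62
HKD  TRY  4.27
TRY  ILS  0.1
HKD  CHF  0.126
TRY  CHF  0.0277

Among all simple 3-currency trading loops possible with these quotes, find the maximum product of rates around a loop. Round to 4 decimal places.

THB→CHF→ILS→THB: 0.0303 × 3.45 × 8.62 = 0.90109
HKD→TRY→CHF→HKD: 4.27 × 0.0277 × 7.34 = 0.86817
Maximum is THB→CHF→ILS→THB at 0.9011; no arbitrage — every cycle loses value.

0.9011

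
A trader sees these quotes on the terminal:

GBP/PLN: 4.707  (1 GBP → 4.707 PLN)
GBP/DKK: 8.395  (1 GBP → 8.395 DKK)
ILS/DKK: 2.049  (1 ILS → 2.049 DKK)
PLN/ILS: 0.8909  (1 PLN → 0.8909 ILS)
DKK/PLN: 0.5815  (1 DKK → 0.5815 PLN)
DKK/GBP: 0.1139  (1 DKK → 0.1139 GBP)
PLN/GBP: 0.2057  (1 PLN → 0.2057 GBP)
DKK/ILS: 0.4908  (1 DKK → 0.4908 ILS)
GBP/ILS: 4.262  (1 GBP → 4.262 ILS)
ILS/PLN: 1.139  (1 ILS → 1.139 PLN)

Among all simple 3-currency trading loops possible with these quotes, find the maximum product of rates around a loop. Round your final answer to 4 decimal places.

PLN→ILS→DKK→PLN: 0.8909 × 2.049 × 0.5815 = 1.06150
PLN→GBP→DKK→PLN: 0.2057 × 8.395 × 0.5815 = 1.00416
PLN→GBP→ILS→PLN: 0.2057 × 4.262 × 1.139 = 0.99855
GBP→ILS→DKK→GBP: 4.262 × 2.049 × 0.1139 = 0.99467
Maximum is PLN→ILS→DKK→PLN at 1.0615; arbitrage exists.

1.0615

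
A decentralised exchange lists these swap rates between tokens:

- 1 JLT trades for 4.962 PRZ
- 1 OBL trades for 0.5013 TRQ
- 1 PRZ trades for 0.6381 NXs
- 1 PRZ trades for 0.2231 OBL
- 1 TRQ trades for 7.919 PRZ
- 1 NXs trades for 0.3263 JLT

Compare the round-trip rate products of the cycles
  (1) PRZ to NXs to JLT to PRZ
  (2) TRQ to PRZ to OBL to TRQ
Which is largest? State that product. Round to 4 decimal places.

1.0331

(1) 0.6381 × 0.3263 × 4.962 = 1.03315
(2) 7.919 × 0.2231 × 0.5013 = 0.88566
Highest is cycle (1) at 1.0331 (>1, arbitrage).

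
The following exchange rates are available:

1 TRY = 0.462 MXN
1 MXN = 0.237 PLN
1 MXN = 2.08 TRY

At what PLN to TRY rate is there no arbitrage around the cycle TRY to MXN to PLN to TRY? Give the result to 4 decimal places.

9.1329

Known legs of the cycle: 0.462 × 0.237 = 0.109494
For no arbitrage the full-cycle product must be 1, so the missing rate is 1 / 0.109494 ≈ 9.132921.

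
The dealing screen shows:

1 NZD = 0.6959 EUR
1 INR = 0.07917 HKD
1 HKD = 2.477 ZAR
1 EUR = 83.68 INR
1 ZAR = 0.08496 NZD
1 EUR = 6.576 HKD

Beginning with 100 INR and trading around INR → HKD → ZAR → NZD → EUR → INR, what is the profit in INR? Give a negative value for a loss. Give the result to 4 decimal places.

100 INR × 0.07917 = 7.917 HKD
7.917 HKD × 2.477 = 19.610409 ZAR
19.610409 ZAR × 0.08496 = 1.66610034864 NZD
1.66610034864 NZD × 0.6959 = 1.159439232618576 EUR
1.159439232618576 EUR × 83.68 = 97.02187498552243968 INR
Net change: 97.02187498552243968 − 100 = -2.97812501447756032 INR

-2.9781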